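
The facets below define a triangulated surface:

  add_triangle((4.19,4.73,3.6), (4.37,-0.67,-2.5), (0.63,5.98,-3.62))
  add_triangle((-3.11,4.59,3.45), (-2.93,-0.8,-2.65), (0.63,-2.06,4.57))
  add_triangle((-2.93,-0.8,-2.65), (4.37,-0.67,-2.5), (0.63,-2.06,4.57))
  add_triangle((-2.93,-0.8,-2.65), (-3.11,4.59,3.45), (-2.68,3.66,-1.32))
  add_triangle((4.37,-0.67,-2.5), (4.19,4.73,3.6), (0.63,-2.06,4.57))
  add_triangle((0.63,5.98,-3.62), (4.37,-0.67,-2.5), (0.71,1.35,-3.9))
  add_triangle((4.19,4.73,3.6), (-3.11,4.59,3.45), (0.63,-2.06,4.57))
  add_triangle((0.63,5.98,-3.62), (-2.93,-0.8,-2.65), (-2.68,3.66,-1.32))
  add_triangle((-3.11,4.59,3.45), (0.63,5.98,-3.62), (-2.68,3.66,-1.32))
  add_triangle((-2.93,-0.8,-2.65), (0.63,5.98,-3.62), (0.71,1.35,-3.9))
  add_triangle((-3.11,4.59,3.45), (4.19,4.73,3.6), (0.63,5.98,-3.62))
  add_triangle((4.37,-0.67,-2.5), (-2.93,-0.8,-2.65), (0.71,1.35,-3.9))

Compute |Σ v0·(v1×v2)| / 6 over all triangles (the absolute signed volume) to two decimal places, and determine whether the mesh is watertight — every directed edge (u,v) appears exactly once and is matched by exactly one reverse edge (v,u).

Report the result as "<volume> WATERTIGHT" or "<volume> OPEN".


244.72 WATERTIGHT

Per-triangle v0·(v1×v2)/6:
  t1: +39.2960
  t2: +17.4513
  t3: +10.6725
  t4: +10.4993
  t5: +27.8681
  t6: +11.9995
  t7: +34.6382
  t8: +12.1165
  t9: +15.8229
  t10: +10.5171
  t11: +46.0662
  t12: +7.7756
Σ = +244.7231 → |volume| = 244.72

Directed edges: 36 total, each appears once with its reverse present → watertight.


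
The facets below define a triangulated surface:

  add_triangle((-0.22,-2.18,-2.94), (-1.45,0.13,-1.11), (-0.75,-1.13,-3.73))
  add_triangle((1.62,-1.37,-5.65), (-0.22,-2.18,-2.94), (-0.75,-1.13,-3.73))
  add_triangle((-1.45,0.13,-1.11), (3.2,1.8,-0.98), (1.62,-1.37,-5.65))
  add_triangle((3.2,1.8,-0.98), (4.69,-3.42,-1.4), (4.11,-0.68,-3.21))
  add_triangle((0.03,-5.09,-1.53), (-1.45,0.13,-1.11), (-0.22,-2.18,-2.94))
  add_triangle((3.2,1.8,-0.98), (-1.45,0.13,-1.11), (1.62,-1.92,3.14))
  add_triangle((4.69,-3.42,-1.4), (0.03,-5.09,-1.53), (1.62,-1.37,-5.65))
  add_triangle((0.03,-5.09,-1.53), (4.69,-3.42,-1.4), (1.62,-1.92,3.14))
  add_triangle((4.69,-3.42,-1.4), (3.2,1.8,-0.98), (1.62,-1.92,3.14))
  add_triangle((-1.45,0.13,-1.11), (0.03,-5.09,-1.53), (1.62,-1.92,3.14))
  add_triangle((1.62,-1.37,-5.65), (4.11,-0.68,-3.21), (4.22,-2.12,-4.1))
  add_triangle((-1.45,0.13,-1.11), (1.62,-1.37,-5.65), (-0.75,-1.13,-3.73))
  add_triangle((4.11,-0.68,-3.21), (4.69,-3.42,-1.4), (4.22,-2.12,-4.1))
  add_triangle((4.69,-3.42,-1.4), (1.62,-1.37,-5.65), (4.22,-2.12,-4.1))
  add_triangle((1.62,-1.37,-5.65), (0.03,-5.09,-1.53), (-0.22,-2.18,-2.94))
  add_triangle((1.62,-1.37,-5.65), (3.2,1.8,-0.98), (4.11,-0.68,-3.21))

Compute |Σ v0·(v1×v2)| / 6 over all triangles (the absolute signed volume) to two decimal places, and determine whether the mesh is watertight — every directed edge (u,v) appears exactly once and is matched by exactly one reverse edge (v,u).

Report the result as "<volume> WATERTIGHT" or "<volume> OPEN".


88.93 WATERTIGHT

Per-triangle v0·(v1×v2)/6:
  t1: +0.8757
  t2: +2.2879
  t3: +4.4900
  t4: +6.3626
  t5: +2.5819
  t6: -0.5128
  t7: +20.2429
  t8: +15.2334
  t9: +11.6935
  t10: +3.0018
  t11: +3.6635
  t12: +1.0595
  t13: +3.6603
  t14: +4.2848
  t15: +4.1590
  t16: +5.8498
Σ = +88.9338 → |volume| = 88.93

Directed edges: 48 total, each appears once with its reverse present → watertight.


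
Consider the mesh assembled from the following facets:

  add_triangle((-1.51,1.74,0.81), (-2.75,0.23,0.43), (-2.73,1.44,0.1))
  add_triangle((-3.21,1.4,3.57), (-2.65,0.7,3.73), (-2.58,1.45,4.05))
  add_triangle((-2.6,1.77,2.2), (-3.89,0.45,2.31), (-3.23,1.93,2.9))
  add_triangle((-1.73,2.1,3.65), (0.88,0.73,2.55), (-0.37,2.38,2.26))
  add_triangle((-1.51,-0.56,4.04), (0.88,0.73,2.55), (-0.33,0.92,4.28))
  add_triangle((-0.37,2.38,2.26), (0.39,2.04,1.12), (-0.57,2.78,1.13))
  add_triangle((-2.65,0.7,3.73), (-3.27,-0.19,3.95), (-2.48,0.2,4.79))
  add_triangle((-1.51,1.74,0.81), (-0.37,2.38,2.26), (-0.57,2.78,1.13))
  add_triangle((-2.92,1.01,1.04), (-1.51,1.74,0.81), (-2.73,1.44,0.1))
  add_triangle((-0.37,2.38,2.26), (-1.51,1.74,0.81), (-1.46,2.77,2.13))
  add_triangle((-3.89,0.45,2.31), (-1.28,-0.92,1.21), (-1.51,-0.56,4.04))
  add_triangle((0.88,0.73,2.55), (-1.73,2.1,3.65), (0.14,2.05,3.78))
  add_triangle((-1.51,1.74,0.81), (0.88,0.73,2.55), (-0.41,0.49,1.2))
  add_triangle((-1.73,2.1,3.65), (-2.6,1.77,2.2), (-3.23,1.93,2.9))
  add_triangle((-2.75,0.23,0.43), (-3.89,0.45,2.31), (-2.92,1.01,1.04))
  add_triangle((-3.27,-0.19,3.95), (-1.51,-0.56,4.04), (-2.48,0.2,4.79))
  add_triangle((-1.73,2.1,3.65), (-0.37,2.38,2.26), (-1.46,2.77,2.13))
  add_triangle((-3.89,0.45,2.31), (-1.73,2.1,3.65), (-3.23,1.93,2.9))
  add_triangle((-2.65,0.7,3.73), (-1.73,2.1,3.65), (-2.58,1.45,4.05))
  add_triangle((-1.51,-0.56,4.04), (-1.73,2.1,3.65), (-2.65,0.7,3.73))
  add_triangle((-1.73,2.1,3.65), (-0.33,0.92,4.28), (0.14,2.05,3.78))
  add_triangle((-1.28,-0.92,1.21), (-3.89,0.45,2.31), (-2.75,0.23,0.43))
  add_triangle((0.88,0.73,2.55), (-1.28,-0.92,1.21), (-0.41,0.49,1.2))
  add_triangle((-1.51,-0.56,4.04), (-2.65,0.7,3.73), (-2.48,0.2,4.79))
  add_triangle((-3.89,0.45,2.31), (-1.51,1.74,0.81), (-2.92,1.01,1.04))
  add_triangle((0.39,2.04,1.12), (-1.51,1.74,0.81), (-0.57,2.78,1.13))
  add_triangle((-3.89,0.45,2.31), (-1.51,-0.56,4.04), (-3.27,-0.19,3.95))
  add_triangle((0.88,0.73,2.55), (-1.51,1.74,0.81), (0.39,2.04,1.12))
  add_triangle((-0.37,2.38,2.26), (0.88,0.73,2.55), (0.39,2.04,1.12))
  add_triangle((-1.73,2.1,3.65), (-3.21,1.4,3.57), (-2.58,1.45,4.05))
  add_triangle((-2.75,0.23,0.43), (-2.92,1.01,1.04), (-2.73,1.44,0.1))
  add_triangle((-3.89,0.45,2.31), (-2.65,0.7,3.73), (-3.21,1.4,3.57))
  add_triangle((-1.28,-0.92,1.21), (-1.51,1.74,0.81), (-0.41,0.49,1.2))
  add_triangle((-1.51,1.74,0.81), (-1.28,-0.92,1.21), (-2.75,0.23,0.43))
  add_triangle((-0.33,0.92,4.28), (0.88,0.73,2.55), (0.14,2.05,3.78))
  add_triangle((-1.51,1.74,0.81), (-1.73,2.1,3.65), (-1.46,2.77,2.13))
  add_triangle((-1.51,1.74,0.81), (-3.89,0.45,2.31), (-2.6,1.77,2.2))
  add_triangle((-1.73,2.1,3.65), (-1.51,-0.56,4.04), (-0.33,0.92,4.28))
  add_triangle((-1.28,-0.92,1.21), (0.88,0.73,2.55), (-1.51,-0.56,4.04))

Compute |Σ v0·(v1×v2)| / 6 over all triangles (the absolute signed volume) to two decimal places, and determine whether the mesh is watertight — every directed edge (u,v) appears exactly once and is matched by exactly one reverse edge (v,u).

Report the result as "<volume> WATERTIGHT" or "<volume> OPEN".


Per-triangle v0·(v1×v2)/6:
  t1: -0.5605
  t2: +0.4239
  t3: +0.2734
  t4: +1.6863
  t5: +0.9415
  t6: +0.4682
  t7: +0.7359
  t8: +0.6963
  t9: +0.5826
  t10: +0.0979
  t11: +1.9623
  t12: -0.7076
  t13: -0.4168
  t14: +0.3214
  t15: +0.5640
  t16: +0.8774
  t17: +0.9547
  t18: +1.4369
  t19: +0.1087
  t20: +1.9039
  t21: +1.6835
  t22: +0.8588
  t23: -0.5492
  t24: -0.1654
  t25: +0.6665
  t26: -0.1939
  t27: -0.2016
  t28: -1.3099
  t29: +0.8429
  t30: +0.5500
  t31: +0.4387
  t32: +1.0137
  t33: -0.5930
  t34: -1.0171
  t35: +0.8944
  t36: +0.7090
  t37: +0.7484
  t38: +2.6006
  t39: +0.3247
Σ = +19.6513 → |volume| = 19.65

Directed edges: 117 total; 9 unmatched, e.g. (-2.65,0.7,3.73)→(-3.27,-0.19,3.95) → open.

19.65 OPEN


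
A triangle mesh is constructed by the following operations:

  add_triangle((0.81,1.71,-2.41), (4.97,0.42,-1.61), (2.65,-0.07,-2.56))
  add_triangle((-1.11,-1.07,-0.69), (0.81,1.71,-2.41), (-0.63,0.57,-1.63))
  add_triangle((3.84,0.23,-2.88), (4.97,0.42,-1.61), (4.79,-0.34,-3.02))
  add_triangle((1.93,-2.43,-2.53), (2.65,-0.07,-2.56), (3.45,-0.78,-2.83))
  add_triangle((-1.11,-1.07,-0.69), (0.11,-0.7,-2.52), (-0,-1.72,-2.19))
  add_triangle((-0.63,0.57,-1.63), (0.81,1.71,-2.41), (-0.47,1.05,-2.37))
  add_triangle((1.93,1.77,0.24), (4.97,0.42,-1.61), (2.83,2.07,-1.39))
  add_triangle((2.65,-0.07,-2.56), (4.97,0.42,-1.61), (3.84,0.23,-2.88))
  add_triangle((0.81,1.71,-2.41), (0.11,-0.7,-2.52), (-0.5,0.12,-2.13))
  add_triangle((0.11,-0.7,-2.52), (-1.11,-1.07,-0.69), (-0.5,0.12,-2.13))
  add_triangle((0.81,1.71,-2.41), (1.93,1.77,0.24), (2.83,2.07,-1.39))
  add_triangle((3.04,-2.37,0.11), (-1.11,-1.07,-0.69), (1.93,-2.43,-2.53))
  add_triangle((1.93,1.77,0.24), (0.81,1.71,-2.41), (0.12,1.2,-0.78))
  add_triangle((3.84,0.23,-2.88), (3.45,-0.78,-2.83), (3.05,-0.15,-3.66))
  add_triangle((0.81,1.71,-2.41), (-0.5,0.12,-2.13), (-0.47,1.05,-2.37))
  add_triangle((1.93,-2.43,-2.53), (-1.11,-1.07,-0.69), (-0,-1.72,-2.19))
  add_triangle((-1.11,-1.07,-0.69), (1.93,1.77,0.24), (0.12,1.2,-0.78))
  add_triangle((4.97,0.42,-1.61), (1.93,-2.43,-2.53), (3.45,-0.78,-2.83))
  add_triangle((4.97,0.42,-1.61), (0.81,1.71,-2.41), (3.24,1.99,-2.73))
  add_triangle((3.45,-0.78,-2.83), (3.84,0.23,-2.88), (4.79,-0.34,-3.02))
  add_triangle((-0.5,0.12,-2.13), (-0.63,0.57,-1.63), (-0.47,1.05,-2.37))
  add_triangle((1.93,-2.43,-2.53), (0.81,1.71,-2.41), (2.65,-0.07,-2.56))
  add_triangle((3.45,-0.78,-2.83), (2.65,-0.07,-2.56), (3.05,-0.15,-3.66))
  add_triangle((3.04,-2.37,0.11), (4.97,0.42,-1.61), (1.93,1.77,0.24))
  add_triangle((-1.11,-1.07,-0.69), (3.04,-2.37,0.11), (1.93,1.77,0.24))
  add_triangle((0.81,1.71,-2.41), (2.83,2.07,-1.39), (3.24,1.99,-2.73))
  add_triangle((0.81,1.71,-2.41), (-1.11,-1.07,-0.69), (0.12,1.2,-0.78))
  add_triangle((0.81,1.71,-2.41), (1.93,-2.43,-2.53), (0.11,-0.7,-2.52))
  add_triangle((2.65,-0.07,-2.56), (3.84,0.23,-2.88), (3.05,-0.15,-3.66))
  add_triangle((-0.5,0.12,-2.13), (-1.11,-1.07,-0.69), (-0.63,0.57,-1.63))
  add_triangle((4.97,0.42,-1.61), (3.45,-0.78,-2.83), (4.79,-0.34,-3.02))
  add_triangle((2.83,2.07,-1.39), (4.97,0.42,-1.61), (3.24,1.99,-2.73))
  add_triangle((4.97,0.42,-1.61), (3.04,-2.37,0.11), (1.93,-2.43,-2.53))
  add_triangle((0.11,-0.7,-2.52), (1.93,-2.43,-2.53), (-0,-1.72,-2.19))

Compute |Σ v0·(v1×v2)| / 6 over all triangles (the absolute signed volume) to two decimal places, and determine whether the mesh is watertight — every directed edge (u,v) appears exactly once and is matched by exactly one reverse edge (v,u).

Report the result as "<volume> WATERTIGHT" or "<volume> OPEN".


Per-triangle v0·(v1×v2)/6:
  t1: +2.8366
  t2: -0.4217
  t3: +0.8944
  t4: +0.7308
  t5: +0.4971
  t6: +0.0004
  t7: +1.9420
  t8: -0.2651
  t9: +0.8033
  t10: +0.5595
  t11: +0.9662
  t12: +2.2447
  t13: +0.6330
  t14: +0.8150
  t15: +0.3993
  t16: +0.5515
  t17: -0.2068
  t18: +1.9874
  t19: +0.7680
  t20: +0.4588
  t21: +0.0951
  t22: +2.2190
  t23: -0.2325
  t24: +3.3399
  t25: -0.9113
  t26: +0.9607
  t27: +0.4375
  t28: +2.3297
  t29: -0.0790
  t30: +0.2583
  t31: +0.2468
  t32: +1.8757
  t33: +6.4963
  t34: +0.9189
Σ = +34.1496 → |volume| = 34.15

Directed edges: 102 total, each appears once with its reverse present → watertight.

34.15 WATERTIGHT


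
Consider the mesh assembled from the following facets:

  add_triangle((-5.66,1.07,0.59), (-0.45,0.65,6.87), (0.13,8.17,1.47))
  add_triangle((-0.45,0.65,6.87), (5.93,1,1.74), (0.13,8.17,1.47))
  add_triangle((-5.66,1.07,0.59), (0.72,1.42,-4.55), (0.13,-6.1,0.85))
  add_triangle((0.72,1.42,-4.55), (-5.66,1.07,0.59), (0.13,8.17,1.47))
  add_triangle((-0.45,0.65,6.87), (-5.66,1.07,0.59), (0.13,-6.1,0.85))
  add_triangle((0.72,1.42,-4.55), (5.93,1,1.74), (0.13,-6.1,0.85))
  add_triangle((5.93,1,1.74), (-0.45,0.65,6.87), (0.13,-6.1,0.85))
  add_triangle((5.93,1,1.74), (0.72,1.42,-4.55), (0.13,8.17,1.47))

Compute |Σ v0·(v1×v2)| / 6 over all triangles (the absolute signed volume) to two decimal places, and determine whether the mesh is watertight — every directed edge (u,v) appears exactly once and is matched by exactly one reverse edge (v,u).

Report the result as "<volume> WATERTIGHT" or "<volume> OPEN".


Per-triangle v0·(v1×v2)/6:
  t1: +51.9534
  t2: +55.3603
  t3: +24.3790
  t4: +36.7701
  t5: +39.5644
  t6: +27.7661
  t7: +42.9483
  t8: +40.1802
Σ = +318.9217 → |volume| = 318.92

Directed edges: 24 total, each appears once with its reverse present → watertight.

318.92 WATERTIGHT


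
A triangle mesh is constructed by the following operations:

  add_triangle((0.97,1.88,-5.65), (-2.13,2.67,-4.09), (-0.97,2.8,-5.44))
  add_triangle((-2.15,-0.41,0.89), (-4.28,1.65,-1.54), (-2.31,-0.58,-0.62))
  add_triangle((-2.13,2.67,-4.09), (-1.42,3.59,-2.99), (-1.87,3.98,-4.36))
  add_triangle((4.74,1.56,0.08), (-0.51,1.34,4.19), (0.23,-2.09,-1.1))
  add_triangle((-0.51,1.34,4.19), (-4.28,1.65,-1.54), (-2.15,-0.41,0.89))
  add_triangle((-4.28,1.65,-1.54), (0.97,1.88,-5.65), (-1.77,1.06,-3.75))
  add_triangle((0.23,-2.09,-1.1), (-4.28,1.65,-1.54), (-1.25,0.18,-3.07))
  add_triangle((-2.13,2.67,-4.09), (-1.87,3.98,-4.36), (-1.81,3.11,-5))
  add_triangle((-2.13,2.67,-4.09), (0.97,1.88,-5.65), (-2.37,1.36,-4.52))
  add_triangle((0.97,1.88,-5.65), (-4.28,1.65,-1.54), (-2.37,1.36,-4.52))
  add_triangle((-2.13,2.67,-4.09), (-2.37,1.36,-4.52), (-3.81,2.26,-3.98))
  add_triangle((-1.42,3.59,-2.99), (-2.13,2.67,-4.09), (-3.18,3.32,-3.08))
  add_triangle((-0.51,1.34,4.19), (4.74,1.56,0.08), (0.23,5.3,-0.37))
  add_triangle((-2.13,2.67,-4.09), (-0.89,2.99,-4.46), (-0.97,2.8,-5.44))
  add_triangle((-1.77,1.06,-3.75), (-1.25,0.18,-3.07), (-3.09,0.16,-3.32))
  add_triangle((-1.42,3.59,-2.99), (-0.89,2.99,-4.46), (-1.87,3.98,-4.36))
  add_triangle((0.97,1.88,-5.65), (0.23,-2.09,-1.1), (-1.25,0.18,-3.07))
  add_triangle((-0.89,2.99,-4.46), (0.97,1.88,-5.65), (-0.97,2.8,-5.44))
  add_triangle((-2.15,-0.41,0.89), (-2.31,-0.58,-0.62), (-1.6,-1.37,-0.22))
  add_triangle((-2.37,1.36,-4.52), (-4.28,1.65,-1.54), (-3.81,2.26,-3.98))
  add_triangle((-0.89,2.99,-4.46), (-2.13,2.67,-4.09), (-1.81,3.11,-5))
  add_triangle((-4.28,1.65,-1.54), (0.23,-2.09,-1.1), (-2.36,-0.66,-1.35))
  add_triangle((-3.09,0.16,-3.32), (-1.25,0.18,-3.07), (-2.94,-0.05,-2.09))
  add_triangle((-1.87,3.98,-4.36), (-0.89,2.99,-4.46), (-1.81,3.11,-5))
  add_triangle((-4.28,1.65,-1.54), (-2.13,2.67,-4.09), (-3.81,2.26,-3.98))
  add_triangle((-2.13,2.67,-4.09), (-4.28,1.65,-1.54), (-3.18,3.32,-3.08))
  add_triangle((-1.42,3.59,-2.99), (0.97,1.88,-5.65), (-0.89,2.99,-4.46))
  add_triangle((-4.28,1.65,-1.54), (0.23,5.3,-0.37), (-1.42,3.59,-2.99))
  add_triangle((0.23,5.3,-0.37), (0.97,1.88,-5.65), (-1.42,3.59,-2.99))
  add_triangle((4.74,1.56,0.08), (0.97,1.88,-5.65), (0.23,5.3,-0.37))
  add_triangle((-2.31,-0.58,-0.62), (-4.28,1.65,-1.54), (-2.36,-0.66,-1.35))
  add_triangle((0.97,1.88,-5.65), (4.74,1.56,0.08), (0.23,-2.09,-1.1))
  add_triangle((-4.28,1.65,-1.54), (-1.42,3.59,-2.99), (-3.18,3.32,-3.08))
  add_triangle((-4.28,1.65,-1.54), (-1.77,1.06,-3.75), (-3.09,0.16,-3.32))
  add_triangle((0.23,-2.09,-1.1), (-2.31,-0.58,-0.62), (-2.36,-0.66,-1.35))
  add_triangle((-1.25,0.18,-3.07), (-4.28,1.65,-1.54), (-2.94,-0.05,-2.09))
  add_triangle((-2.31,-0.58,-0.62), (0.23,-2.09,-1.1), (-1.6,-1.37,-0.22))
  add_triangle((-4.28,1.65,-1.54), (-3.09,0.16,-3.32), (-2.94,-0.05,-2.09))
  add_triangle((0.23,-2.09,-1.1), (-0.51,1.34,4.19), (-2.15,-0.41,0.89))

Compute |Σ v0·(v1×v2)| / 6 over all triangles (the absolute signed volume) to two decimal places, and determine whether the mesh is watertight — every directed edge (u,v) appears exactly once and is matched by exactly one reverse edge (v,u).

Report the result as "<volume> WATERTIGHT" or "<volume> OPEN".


Per-triangle v0·(v1×v2)/6:
  t1: +0.2929
  t2: +1.5585
  t3: +0.3413
  t4: +5.8685
  t5: +5.2218
  t6: +3.3893
  t7: +3.4860
  t8: +0.6556
  t9: +4.2622
  t10: -3.9863
  t11: +1.8801
  t12: +1.8822
  t13: +17.7739
  t14: +0.8334
  t15: +0.7515
  t16: +0.5316
  t17: +4.1425
  t18: +1.1567
  t19: +0.5574
  t20: +1.2390
  t21: -0.1929
  t22: +0.6094
  t23: +0.1164
  t24: +0.8181
  t25: +1.5652
  t26: +2.4117
  t27: +1.3044
  t28: +8.5467
  t29: +9.8316
  t30: +22.9253
  t31: +0.7618
  t32: +11.0557
  t33: +0.4982
  t34: +2.8849
  t35: +0.5624
  t36: -1.9896
  t37: +0.6063
  t38: +1.1048
  t39: +2.5249
Σ = +117.7832 → |volume| = 117.78

Directed edges: 117 total; 9 unmatched, e.g. (-0.51,1.34,4.19)→(-4.28,1.65,-1.54) → open.

117.78 OPEN


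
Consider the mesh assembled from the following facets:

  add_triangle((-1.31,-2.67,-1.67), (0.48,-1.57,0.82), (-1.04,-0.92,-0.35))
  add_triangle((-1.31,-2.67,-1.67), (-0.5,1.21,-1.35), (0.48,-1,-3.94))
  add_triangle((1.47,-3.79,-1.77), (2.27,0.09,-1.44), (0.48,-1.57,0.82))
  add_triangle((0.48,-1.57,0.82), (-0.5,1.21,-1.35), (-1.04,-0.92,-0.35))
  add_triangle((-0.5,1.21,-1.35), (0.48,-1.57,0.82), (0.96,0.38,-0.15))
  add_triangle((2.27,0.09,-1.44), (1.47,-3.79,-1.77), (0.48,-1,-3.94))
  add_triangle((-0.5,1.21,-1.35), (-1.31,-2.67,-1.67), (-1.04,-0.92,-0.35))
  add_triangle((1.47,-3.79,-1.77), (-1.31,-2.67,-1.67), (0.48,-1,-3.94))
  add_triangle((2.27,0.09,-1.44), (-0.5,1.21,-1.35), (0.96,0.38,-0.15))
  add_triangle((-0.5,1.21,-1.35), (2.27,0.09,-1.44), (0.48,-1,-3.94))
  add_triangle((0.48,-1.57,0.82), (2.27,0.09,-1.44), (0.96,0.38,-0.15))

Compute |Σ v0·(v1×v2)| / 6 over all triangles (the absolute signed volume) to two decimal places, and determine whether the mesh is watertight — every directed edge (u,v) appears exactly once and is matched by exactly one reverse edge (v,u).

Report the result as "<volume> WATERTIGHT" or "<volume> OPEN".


Per-triangle v0·(v1×v2)/6:
  t1: +0.5974
  t2: +2.5231
  t3: +2.1407
  t4: -0.2200
  t5: -0.2005
  t6: +4.9702
  t7: +0.6616
  t8: +5.1703
  t9: +0.4292
  t10: +2.3343
  t11: +0.4214
Σ = +18.8277 → |volume| = 18.83

Directed edges: 33 total; 3 unmatched, e.g. (-1.31,-2.67,-1.67)→(0.48,-1.57,0.82) → open.

18.83 OPEN


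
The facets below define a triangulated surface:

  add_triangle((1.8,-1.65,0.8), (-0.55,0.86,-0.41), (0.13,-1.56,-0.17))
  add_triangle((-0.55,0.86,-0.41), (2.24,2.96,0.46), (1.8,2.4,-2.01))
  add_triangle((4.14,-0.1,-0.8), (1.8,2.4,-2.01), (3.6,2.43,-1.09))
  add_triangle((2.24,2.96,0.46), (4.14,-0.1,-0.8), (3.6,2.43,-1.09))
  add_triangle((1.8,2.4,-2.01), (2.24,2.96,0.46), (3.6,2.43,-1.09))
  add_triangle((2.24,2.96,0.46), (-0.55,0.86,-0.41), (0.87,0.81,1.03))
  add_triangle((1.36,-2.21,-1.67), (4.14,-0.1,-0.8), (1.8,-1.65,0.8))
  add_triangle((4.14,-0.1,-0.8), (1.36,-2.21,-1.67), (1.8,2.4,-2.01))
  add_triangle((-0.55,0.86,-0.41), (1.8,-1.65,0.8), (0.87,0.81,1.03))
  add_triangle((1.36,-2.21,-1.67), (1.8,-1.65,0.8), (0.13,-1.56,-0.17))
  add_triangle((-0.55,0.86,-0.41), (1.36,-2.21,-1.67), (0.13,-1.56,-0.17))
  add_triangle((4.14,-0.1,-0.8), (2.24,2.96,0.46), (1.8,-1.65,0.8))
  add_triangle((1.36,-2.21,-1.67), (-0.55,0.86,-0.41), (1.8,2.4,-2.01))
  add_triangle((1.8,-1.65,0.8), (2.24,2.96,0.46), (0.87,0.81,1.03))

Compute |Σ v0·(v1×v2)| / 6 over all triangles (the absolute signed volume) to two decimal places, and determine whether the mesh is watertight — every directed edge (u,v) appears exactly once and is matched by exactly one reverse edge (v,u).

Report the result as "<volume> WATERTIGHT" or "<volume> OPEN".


Per-triangle v0·(v1×v2)/6:
  t1: -0.0959
  t2: +1.4073
  t3: +2.2218
  t4: +2.3708
  t5: +2.0821
  t6: +0.4667
  t7: +3.2842
  t8: +4.8695
  t9: -0.1485
  t10: +0.9173
  t11: +0.3317
  t12: +3.3769
  t13: +1.3085
  t14: +1.2258
Σ = +23.6182 → |volume| = 23.62

Directed edges: 42 total, each appears once with its reverse present → watertight.

23.62 WATERTIGHT


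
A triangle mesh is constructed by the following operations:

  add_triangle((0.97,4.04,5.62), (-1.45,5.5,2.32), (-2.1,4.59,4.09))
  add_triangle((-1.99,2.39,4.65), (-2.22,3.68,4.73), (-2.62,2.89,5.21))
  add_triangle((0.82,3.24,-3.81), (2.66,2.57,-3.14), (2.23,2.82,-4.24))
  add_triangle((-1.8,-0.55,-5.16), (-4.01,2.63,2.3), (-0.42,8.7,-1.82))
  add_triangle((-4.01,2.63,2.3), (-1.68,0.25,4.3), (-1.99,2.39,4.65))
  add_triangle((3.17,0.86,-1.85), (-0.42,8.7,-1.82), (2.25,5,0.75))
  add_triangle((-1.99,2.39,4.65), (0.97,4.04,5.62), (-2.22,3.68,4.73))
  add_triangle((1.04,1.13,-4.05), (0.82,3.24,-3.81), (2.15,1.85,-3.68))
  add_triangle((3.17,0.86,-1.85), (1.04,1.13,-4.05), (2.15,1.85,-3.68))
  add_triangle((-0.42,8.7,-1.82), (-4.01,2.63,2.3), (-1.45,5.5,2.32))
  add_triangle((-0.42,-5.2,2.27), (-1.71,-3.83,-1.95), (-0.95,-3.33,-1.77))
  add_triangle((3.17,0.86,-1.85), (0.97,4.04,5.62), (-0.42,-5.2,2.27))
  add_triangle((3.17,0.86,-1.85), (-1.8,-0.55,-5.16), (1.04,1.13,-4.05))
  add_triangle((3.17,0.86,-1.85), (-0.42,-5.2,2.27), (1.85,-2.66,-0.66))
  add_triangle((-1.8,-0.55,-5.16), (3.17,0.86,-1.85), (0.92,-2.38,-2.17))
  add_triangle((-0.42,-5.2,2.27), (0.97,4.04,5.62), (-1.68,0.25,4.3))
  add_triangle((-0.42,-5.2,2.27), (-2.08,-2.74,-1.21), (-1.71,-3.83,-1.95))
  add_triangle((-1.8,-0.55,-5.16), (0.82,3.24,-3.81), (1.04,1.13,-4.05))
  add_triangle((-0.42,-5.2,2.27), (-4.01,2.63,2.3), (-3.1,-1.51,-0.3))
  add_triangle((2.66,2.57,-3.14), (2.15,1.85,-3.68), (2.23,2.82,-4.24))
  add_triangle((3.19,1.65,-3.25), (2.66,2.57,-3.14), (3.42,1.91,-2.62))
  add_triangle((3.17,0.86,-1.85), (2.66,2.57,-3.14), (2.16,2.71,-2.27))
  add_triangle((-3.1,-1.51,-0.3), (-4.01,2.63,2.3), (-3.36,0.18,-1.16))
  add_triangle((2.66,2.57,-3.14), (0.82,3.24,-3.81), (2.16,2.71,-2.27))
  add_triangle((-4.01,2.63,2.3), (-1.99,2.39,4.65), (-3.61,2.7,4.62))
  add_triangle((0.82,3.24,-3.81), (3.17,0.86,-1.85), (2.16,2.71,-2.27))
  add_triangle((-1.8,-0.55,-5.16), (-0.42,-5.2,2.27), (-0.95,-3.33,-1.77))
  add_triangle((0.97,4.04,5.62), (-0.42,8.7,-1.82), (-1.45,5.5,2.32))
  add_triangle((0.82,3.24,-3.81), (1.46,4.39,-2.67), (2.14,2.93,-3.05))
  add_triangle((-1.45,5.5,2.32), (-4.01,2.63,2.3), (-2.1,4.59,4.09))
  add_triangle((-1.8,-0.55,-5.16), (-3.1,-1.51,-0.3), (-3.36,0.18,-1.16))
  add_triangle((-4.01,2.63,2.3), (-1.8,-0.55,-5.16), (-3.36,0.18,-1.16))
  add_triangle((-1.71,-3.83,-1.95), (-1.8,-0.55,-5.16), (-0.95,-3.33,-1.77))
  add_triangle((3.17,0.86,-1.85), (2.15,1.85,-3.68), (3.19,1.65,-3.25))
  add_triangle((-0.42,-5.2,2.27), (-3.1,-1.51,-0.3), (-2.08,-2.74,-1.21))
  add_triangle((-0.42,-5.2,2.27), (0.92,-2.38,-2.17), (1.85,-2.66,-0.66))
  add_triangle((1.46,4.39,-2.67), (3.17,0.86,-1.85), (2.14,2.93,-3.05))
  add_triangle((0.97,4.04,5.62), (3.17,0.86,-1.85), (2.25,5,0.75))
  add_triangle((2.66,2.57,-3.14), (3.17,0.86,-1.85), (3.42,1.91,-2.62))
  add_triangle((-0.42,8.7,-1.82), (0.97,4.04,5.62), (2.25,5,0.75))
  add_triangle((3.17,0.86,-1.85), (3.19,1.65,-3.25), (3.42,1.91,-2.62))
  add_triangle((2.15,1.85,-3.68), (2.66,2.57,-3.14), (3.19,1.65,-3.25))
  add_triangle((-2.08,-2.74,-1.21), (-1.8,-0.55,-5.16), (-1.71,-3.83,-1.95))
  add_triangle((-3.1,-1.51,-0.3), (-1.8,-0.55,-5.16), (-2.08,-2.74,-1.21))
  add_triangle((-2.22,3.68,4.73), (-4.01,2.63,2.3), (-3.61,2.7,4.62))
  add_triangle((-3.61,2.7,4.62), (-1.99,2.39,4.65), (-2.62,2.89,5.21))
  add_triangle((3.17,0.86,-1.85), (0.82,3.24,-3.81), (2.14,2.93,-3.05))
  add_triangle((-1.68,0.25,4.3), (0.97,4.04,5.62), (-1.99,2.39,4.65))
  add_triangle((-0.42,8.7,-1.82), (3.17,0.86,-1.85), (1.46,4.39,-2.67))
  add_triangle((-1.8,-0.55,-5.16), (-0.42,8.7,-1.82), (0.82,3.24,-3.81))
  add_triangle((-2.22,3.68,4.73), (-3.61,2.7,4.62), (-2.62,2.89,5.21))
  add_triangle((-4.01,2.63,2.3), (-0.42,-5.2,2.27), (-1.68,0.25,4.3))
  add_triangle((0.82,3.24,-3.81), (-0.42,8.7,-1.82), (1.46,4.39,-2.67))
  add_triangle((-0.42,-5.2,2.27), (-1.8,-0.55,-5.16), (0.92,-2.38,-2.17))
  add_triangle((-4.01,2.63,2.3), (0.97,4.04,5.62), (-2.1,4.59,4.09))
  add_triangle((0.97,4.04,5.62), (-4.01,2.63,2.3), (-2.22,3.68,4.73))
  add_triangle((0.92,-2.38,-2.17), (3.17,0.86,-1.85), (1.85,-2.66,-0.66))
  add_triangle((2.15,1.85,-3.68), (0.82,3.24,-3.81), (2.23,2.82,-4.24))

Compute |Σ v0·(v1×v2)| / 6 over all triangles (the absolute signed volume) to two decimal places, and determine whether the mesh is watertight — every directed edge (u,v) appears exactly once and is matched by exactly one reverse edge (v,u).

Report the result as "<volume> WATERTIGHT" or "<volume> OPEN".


Per-triangle v0·(v1×v2)/6:
  t1: +7.2124
  t2: +0.3456
  t3: +0.9061
  t4: +37.2494
  t5: +4.4165
  t6: +14.3965
  t7: +3.4414
  t8: +1.8587
  t9: +1.2179
  t10: +14.6455
  t11: +1.7754
  t12: +20.6634
  t13: +2.8942
  t14: +2.2550
  t15: +8.5750
  t16: +13.3395
  t17: +2.9137
  t18: +4.8048
  t19: +12.4095
  t20: +0.4989
  t21: +0.5810
  t22: +0.7959
  t23: +4.4999
  t24: +1.0887
  t25: -1.0691
  t26: -2.1292
  t27: -1.7175
  t28: +16.9667
  t29: +1.8076
  t30: +5.5770
  t31: +4.5387
  t32: +4.8047
  t33: +1.7460
  t34: +0.0762
  t35: +4.6650
  t36: +3.9870
  t37: +1.5439
  t38: +10.2298
  t39: -0.2144
  t40: +20.3214
  t41: +0.4617
  t42: +0.7770
  t43: +2.8521
  t44: +4.6186
  t45: +3.0216
  t46: +0.1700
  t47: +1.2638
  t48: +5.2701
  t49: +4.1080
  t50: +15.7641
  t51: +1.1990
  t52: +11.0542
  t53: +5.1134
  t54: +10.0878
  t55: +4.2436
  t56: +1.6227
  t57: +3.3112
  t58: +0.3929
Σ = +309.2505 → |volume| = 309.25

Directed edges: 174 total, each appears once with its reverse present → watertight.

309.25 WATERTIGHT


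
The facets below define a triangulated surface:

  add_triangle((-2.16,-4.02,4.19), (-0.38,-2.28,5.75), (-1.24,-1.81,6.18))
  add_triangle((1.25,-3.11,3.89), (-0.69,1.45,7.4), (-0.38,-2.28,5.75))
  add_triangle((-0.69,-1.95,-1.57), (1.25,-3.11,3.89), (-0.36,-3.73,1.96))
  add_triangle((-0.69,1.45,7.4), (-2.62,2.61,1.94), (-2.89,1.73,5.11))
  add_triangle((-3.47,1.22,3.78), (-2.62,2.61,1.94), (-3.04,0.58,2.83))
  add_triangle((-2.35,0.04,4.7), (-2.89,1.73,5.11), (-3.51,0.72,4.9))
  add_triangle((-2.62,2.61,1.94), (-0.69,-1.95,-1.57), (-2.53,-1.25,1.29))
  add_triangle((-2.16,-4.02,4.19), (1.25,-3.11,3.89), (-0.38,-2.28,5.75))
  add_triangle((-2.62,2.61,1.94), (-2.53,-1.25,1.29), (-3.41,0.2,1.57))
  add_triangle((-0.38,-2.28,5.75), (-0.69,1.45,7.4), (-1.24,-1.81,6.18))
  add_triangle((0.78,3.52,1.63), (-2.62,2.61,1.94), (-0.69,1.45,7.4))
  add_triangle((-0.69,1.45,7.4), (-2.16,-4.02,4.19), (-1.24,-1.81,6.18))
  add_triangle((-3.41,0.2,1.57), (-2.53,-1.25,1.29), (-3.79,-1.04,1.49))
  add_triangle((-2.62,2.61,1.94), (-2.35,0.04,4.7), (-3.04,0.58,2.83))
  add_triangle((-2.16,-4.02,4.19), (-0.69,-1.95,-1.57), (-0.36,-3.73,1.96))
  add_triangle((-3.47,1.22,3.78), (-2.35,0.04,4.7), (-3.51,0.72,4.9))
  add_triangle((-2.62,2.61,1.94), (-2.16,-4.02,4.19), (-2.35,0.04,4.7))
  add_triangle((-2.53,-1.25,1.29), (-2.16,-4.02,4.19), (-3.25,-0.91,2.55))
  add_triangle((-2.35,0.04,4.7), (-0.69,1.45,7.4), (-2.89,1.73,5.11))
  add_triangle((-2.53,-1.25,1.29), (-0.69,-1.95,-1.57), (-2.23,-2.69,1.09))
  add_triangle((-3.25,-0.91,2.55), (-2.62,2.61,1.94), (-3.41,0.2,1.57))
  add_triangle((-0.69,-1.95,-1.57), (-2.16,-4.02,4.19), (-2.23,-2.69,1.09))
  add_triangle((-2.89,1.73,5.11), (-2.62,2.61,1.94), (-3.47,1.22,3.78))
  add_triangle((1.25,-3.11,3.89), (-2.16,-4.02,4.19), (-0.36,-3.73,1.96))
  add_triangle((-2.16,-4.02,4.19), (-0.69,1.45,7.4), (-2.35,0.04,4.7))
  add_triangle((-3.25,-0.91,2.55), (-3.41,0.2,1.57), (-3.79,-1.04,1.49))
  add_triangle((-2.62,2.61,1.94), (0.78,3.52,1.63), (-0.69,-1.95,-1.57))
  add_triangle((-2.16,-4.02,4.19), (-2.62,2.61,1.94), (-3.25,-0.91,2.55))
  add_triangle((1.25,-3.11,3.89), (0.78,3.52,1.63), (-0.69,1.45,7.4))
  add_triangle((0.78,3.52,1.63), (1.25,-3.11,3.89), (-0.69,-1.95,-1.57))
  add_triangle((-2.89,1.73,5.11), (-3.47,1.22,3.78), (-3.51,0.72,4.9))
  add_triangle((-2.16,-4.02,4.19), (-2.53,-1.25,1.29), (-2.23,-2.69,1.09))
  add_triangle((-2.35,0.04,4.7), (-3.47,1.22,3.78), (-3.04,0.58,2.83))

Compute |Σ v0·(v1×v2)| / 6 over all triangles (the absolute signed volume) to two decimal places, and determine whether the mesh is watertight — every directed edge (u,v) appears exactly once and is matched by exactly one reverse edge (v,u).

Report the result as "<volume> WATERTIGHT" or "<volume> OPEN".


98.99 OPEN

Per-triangle v0·(v1×v2)/6:
  t1: +3.0355
  t2: +6.0302
  t3: +1.7967
  t4: +4.4455
  t5: +0.7288
  t6: +1.2224
  t7: +2.7542
  t8: +6.2353
  t9: -0.7579
  t10: +3.3706
  t11: +12.1913
  t12: +2.6291
  t13: -0.2924
  t14: -2.5828
  t15: +3.5064
  t16: -0.1468
  t17: +5.3740
  t18: +2.0178
  t19: +4.3405
  t20: +1.2551
  t21: +1.9299
  t22: +2.3046
  t23: +2.2935
  t24: +4.4871
  t25: +9.4919
  t26: +0.9154
  t27: +1.3622
  t28: +4.3051
  t29: +10.8170
  t30: -0.0476
  t31: +1.0277
  t32: +2.1270
  t33: +0.8240
Σ = +98.9915 → |volume| = 98.99

Directed edges: 99 total; 3 unmatched, e.g. (-2.53,-1.25,1.29)→(-3.79,-1.04,1.49) → open.


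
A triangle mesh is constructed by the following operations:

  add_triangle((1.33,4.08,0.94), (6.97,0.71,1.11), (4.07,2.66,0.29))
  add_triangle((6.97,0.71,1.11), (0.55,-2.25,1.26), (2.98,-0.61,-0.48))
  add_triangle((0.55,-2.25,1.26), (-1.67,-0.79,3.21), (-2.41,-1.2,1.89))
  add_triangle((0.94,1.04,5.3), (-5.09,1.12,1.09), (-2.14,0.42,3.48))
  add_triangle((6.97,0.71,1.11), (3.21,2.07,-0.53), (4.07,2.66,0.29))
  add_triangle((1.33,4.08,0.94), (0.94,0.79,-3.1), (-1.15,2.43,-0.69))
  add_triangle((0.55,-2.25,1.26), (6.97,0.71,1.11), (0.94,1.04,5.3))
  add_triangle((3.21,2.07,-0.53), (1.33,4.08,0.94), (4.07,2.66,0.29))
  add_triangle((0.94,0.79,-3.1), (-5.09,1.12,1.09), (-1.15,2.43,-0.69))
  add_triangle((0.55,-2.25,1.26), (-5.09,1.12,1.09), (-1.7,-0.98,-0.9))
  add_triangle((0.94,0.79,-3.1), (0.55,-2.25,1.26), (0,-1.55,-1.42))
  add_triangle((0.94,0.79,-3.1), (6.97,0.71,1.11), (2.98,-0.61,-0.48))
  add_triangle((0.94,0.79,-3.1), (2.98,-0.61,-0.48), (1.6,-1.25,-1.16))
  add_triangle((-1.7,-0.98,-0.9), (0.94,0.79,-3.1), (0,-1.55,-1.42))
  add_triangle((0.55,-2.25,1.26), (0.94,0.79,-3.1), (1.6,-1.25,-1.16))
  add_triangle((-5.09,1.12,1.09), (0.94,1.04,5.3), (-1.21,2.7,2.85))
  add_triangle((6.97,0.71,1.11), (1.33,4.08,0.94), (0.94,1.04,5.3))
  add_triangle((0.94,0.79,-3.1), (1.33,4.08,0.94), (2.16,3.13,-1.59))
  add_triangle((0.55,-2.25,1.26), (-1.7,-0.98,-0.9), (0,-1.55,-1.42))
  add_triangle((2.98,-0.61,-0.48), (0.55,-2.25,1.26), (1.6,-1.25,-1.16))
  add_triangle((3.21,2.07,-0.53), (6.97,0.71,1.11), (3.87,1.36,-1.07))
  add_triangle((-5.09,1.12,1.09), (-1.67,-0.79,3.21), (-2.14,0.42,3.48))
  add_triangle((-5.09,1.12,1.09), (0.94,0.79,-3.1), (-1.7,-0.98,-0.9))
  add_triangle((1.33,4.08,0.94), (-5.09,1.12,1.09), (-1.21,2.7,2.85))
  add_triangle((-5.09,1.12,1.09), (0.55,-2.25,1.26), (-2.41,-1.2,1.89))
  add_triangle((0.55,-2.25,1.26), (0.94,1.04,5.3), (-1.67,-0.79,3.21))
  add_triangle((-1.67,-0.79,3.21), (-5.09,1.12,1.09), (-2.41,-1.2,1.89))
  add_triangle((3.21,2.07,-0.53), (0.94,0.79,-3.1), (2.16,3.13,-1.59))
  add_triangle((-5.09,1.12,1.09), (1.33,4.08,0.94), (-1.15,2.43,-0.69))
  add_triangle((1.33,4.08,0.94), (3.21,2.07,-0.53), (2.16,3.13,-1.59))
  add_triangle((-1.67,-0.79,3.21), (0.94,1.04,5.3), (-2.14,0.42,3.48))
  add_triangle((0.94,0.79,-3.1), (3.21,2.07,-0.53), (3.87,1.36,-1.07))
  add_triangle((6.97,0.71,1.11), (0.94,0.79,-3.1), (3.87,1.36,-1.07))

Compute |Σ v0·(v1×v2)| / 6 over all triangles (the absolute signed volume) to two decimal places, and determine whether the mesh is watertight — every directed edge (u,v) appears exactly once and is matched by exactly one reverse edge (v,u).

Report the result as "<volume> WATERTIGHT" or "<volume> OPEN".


Per-triangle v0·(v1×v2)/6:
  t1: +3.5406
  t2: +3.8014
  t3: +1.9547
  t4: +3.4337
  t5: +1.9907
  t6: +4.9144
  t7: +15.0828
  t8: +1.6365
  t9: +4.5615
  t10: +3.8656
  t11: +1.3498
  t12: +4.2186
  t13: +1.7912
  t14: +1.6798
  t15: +0.4997
  t16: +8.6177
  t17: +22.8010
  t18: +1.4709
  t19: +1.4583
  t20: +1.5757
  t21: +2.2463
  t22: +2.8440
  t23: +4.3987
  t24: +7.0820
  t25: +0.4590
  t26: +5.3493
  t27: +2.8378
  t28: +2.6154
  t29: +5.7350
  t30: +3.2039
  t31: +2.9382
  t32: +1.8315
  t33: +2.2859
Σ = +134.0717 → |volume| = 134.07

Directed edges: 99 total; 3 unmatched, e.g. (0.94,1.04,5.3)→(-1.21,2.7,2.85) → open.

134.07 OPEN


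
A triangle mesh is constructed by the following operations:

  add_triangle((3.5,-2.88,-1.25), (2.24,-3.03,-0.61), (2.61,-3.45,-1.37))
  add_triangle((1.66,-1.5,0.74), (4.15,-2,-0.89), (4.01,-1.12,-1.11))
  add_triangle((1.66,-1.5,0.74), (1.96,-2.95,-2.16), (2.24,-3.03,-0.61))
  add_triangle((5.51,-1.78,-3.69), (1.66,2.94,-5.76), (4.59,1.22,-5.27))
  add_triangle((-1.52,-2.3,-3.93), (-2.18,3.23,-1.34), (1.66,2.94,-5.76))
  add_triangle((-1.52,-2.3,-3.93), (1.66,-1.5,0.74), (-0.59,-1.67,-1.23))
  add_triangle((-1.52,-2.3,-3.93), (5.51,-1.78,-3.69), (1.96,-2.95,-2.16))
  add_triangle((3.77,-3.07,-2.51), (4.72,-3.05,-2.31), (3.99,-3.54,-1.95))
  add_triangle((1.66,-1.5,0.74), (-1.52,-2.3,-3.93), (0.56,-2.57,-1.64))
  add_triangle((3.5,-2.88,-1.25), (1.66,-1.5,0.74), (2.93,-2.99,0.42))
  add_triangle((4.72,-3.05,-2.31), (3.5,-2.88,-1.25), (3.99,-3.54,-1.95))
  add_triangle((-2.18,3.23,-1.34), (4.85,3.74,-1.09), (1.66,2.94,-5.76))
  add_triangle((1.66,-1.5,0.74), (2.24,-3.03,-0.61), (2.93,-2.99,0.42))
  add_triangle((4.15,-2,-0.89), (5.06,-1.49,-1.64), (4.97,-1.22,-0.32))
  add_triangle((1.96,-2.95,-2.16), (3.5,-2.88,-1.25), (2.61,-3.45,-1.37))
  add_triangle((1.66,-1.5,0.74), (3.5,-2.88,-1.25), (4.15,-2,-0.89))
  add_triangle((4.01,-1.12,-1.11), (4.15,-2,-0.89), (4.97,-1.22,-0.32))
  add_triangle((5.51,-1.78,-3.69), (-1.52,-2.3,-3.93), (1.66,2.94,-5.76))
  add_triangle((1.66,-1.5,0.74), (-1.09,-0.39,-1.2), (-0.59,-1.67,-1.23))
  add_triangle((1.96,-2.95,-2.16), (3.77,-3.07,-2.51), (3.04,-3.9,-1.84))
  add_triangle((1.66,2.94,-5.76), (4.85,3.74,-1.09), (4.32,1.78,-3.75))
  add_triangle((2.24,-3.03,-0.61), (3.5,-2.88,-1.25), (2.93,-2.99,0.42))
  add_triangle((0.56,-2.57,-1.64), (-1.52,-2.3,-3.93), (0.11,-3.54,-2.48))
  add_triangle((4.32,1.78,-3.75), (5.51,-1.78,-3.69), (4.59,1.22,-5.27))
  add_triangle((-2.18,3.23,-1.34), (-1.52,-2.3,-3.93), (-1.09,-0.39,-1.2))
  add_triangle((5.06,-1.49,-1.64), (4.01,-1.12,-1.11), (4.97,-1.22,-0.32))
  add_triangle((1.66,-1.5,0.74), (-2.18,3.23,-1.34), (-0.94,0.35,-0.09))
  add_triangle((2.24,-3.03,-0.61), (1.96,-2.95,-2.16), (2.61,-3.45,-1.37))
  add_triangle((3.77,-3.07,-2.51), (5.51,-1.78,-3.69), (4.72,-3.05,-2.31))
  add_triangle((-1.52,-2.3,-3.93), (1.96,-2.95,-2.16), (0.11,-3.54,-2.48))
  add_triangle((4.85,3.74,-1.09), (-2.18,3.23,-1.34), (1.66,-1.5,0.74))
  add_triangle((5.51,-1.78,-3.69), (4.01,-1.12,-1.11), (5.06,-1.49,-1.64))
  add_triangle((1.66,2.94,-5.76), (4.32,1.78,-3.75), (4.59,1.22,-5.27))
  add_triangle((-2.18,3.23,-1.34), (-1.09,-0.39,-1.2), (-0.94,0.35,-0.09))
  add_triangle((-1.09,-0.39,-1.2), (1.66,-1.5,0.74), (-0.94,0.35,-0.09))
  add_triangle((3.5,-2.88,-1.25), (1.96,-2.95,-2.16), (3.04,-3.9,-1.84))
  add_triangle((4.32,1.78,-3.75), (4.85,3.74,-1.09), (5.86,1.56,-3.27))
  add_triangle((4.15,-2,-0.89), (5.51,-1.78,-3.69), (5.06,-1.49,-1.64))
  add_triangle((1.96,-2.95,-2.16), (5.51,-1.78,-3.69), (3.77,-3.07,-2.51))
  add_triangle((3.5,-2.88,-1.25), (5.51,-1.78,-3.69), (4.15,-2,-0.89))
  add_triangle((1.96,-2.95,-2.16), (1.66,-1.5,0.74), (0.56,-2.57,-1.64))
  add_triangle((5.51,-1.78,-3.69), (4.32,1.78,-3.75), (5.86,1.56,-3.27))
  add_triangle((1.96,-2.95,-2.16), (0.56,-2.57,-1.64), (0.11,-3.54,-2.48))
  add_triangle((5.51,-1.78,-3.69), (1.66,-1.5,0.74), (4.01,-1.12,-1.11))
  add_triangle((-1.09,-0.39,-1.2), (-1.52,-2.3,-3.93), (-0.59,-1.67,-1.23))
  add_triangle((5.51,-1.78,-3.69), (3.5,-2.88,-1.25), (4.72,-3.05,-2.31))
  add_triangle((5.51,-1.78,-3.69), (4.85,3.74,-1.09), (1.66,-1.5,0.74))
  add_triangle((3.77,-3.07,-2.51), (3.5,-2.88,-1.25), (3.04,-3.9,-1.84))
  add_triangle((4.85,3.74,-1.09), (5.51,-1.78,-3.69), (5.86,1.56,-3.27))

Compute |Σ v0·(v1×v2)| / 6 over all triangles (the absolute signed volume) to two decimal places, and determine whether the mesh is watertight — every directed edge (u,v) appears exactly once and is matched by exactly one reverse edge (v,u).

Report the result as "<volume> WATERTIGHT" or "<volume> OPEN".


137.93 OPEN

Per-triangle v0·(v1×v2)/6:
  t1: +0.4475
  t2: +0.4949
  t3: -0.3196
  t4: +4.5266
  t5: +17.0913
  t6: +0.9997
  t7: +8.3553
  t8: +0.5044
  t9: +0.0633
  t10: +0.3355
  t11: +0.3489
  t12: +18.9296
  t13: +0.0942
  t14: +0.9403
  t15: +0.7676
  t16: +1.1464
  t17: -0.6224
  t18: +27.7097
  t19: -0.0674
  t20: +0.9218
  t21: +10.4839
  t22: +0.9510
  t23: -0.5062
  t24: +4.2774
  t25: +1.3057
  t26: +0.0272
  t27: +0.0638
  t28: +0.1224
  t29: +1.4267
  t30: +2.6436
  t31: +0.3064
  t32: +0.0725
  t33: +4.1757
  t34: +0.5562
  t35: +0.2238
  t36: -0.6027
  t37: +4.1979
  t38: +1.3097
  t39: +1.4727
  t40: +2.3726
  t41: +1.1160
  t42: +4.6258
  t43: +0.2033
  t44: -1.6926
  t45: +0.4129
  t46: +0.1652
  t47: +10.9339
  t48: +0.9634
  t49: +3.6541
Σ = +137.9298 → |volume| = 137.93

Directed edges: 147 total; 3 unmatched, e.g. (3.99,-3.54,-1.95)→(3.77,-3.07,-2.51) → open.


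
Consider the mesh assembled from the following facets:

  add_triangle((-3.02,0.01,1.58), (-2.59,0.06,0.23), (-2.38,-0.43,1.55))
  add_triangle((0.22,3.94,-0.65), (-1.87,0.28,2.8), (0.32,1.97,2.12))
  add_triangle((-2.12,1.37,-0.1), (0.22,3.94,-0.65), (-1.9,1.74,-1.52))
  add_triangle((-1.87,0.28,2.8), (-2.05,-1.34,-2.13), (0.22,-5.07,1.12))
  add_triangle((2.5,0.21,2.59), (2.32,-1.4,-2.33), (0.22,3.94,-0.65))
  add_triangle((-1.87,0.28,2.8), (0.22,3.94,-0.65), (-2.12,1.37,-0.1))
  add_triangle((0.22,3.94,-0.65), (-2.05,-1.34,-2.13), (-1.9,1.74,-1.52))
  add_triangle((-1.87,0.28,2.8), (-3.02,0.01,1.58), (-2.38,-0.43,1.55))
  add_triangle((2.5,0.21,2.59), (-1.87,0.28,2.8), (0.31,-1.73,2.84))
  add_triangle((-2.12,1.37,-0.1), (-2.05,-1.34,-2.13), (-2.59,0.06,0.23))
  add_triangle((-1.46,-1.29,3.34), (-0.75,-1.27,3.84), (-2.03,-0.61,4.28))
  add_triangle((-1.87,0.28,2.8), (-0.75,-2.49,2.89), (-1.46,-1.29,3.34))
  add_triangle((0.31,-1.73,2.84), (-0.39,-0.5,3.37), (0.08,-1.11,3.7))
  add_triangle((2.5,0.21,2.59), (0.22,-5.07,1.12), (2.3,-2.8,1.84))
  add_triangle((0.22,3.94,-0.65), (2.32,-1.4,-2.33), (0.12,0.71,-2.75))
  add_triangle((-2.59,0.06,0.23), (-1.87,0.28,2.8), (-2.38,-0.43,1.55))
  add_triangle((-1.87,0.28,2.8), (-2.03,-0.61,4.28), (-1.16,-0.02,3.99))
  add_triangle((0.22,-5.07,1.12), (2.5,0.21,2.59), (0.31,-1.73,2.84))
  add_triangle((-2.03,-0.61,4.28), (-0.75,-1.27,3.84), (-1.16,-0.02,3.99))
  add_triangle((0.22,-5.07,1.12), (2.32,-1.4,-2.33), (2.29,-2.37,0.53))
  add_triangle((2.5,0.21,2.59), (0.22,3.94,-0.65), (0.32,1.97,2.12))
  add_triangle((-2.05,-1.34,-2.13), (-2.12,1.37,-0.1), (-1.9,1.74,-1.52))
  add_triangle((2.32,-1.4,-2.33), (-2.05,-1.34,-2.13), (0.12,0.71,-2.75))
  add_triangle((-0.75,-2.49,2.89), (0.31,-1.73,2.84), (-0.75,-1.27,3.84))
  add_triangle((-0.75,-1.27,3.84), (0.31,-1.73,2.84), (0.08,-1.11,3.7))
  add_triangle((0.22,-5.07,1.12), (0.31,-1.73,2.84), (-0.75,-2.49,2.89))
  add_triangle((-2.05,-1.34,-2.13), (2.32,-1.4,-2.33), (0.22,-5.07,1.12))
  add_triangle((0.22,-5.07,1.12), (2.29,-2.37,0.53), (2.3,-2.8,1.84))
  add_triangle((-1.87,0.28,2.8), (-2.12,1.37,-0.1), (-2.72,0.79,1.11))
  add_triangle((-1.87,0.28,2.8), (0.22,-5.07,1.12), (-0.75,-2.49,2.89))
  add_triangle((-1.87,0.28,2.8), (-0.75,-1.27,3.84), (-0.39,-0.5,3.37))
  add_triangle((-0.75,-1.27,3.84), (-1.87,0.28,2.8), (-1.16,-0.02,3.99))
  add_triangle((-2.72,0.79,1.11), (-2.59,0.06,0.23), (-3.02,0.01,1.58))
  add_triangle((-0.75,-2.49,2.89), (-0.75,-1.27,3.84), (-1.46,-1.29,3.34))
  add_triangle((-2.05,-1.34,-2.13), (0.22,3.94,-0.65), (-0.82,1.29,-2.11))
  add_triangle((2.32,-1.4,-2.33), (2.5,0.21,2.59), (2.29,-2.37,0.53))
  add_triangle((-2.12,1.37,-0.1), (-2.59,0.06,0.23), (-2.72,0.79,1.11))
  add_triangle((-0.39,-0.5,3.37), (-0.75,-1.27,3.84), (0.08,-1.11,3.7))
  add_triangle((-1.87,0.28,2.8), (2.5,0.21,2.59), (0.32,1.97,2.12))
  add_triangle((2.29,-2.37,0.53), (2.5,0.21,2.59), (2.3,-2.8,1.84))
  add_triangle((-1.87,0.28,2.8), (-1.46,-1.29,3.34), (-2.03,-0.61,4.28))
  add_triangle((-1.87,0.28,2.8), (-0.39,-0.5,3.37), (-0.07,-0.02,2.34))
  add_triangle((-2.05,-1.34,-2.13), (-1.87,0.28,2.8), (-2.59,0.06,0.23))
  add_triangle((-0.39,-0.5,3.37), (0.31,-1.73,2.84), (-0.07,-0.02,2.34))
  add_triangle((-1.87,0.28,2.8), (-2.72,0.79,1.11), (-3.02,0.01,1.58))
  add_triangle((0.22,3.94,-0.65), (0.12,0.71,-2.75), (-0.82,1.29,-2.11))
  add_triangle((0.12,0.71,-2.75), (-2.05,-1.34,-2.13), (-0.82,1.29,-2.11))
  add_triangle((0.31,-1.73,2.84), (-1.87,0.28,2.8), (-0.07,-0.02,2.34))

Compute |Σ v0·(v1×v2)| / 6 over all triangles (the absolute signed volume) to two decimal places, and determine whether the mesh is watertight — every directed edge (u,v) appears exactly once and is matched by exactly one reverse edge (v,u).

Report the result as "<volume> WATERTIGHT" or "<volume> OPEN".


94.95 WATERTIGHT

Per-triangle v0·(v1×v2)/6:
  t1: +0.2401
  t2: +3.4200
  t3: +1.9436
  t4: +8.9066
  t5: +8.3178
  t6: +3.9492
  t7: +1.4842
  t8: +0.4435
  t9: +3.9249
  t10: +1.4909
  t11: +0.5580
  t12: +0.1051
  t13: -0.1723
  t14: +2.2634
  t15: +4.0111
  t16: -0.6884
  t17: +0.5669
  t18: +4.6877
  t19: +0.7969
  t20: +4.8901
  t21: +3.6331
  t22: +1.7147
  t23: +3.8875
  t24: +0.9429
  t25: +0.4691
  t26: +2.2466
  t27: +9.3330
  t28: +2.2456
  t29: +0.5813
  t30: +1.5984
  t31: +0.7274
  t32: -0.8067
  t33: +0.4341
  t34: +0.7710
  t35: +1.0835
  t36: +3.8294
  t37: +0.5856
  t38: +0.2962
  t39: +3.5098
  t40: +1.7183
  t41: +0.2545
  t42: +0.3625
  t43: +1.3413
  t44: +0.2650
  t45: +0.7592
  t46: +1.6424
  t47: +1.5220
  t48: -1.1415
Σ = +94.9460 → |volume| = 94.95

Directed edges: 144 total, each appears once with its reverse present → watertight.
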